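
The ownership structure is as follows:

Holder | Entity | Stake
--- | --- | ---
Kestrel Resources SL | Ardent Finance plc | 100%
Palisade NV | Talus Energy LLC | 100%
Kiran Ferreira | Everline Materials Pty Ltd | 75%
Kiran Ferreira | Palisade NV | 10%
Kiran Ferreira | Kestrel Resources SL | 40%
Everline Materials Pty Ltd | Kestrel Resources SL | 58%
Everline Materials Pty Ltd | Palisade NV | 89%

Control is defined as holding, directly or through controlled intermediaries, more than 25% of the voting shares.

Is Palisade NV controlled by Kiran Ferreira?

Kiran holds 75% of Everline, so Kiran controls Everline.
Kiran and Everline together hold 10% + 89% = 99% of Palisade, so Kiran controls Palisade.

Yes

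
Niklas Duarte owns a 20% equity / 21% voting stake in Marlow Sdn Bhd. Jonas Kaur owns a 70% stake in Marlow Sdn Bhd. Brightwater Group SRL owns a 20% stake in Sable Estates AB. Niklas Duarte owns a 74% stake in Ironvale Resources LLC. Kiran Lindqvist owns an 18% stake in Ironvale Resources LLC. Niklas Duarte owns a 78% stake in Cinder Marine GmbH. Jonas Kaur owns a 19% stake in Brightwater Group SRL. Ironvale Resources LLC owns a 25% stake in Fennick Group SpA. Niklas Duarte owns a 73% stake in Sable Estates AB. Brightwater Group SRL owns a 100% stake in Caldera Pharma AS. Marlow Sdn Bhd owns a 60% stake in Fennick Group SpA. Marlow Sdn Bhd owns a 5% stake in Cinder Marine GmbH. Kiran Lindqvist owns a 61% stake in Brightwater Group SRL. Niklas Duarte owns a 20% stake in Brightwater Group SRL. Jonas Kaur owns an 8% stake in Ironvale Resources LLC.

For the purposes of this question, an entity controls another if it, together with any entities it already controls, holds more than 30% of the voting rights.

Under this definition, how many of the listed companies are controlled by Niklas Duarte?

Niklas holds 74% of Ironvale, so Niklas controls Ironvale.
Niklas holds 78% of Cinder, so Niklas controls Cinder.
Niklas holds 73% of Sable, so Niklas controls Sable.
No other company's threshold is met.
Niklas controls 3 companies.

3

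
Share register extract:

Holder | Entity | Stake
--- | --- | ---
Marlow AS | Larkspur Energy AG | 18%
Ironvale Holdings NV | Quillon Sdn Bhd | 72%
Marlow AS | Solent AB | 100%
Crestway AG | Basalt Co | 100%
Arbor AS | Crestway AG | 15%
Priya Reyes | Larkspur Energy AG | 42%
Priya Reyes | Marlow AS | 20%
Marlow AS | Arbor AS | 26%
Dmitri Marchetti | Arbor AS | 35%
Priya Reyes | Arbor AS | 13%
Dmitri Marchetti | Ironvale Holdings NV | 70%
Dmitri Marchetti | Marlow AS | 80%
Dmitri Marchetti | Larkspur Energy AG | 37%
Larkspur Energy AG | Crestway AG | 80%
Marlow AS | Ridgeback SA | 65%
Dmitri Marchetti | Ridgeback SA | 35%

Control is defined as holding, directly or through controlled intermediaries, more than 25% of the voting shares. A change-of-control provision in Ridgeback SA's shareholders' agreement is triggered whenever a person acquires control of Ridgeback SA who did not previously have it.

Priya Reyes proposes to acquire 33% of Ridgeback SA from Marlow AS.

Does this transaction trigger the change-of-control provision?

Yes

The purchase adds only to Priya's holdings (Marlow's stake shrinks), so Priya is the only person who could newly come to control Ridgeback.
Priya holds 42% of Larkspur, so Priya controls Larkspur.
Larkspur holds 80% of Crestway, so Priya controls Crestway.
Crestway holds 100% of Basalt, so Priya controls Basalt.
Neither Priya nor any entity Priya controls holds any voting interest in Ridgeback.
So before the transaction, Priya does not control Ridgeback.
After the purchase, Priya holds 33% of Ridgeback directly, and Marlow's stake falls to 32%.
Priya holds 33% of Ridgeback, so Priya controls Ridgeback.
Priya did not control Ridgeback before and does after, so the clause is triggered.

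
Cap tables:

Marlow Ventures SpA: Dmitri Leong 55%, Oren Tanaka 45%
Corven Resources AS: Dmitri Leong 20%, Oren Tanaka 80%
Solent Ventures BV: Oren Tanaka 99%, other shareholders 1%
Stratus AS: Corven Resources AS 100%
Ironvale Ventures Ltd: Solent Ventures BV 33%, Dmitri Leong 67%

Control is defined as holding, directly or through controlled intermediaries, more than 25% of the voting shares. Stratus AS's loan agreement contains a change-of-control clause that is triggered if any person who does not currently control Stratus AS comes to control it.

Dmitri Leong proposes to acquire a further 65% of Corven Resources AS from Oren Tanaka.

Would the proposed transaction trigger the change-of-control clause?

The purchase adds only to Dmitri's holdings (Oren's stake shrinks), so Dmitri is the only person who could newly come to control Stratus.
Dmitri holds 55% of Marlow, so Dmitri controls Marlow.
Dmitri holds 67% of Ironvale, so Dmitri controls Ironvale.
Neither Dmitri nor any entity Dmitri controls holds any voting interest in Stratus.
So before the transaction, Dmitri does not control Stratus.
After the purchase, Dmitri's direct stake in Corven rises to 20% + 65% = 85%, and Oren's stake falls to 15%.
Dmitri holds 85% of Corven, so Dmitri controls Corven.
Corven holds 100% of Stratus, so Dmitri controls Stratus.
Dmitri did not control Stratus before and does after, so the clause is triggered.

Yes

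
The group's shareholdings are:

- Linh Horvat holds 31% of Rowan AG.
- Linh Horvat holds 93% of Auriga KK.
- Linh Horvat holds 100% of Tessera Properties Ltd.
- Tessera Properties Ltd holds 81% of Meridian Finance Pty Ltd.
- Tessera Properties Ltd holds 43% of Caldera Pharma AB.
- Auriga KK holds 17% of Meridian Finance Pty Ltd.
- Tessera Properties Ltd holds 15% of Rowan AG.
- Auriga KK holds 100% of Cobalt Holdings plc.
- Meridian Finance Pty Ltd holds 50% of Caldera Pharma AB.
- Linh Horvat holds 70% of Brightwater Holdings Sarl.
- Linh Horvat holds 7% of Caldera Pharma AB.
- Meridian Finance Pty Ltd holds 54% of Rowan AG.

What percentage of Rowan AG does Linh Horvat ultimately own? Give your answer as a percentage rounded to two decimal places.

Linh reaches Rowan along 4 paths.
Via Tessera: 100% × 15% = 15%.
Via Tessera → Meridian: 100% × 81% × 54% = 43.74%.
Via Auriga → Meridian: 93% × 17% × 54% = 8.5374%.
Direct stake: 31% = 31%.
Total: 15% + 43.74% + 8.5374% + 31% = 98.2774%.
Rounded: 98.28%.

98.28%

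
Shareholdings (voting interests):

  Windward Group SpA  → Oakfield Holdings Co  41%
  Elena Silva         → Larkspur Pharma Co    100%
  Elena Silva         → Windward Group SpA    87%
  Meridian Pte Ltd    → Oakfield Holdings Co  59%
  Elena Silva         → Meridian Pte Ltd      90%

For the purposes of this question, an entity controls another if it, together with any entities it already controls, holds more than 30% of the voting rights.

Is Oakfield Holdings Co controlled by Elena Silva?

Elena holds 90% of Meridian, so Elena controls Meridian.
Elena holds 87% of Windward, so Elena controls Windward.
Meridian and Windward together hold 59% + 41% = 100% of Oakfield, so Elena controls Oakfield.

Yes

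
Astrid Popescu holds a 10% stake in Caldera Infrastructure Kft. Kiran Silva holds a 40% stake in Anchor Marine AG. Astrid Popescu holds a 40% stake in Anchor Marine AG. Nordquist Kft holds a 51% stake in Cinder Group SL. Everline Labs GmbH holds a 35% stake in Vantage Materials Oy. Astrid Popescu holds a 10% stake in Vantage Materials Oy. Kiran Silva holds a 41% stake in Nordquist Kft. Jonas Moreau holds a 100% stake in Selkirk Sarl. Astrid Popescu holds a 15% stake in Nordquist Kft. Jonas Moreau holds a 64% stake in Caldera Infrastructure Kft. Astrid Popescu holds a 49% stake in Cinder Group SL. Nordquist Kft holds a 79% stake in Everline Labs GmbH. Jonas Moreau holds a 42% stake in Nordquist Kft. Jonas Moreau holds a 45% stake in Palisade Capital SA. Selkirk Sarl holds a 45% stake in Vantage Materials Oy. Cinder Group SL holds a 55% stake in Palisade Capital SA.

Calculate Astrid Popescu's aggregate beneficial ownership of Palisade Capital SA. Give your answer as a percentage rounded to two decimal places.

31.16%

Astrid reaches Palisade along 2 paths.
Via Nordquist → Cinder: 15% × 51% × 55% = 4.2075%.
Via Cinder: 49% × 55% = 26.95%.
Total: 4.2075% + 26.95% = 31.1575%.
Rounded: 31.16%.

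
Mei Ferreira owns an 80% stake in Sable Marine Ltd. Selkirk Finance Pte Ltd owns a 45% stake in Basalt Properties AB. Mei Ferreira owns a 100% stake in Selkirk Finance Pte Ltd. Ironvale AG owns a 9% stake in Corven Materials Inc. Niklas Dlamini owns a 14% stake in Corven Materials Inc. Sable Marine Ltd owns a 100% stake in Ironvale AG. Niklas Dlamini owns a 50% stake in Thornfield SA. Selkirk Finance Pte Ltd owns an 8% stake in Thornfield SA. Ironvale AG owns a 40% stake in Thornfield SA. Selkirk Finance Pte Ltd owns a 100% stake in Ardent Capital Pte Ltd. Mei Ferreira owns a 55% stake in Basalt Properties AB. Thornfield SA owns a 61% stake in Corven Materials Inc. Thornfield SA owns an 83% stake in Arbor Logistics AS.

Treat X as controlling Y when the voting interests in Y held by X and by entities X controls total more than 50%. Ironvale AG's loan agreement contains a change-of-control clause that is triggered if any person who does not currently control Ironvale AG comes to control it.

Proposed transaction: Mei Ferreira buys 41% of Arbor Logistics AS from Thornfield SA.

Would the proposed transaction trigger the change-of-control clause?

The purchase adds only to Mei's holdings (Thornfield's stake shrinks), so Mei is the only person who could newly come to control Ironvale.
Mei holds 80% of Sable, so Mei controls Sable.
Sable holds 100% of Ironvale, so Mei controls Ironvale.
So Mei already controls Ironvale before the transaction.
After the purchase, Mei holds 41% of Arbor directly, and Thornfield's stake falls to 42%.
Mei controlled Ironvale already, so this is not a new person acquiring control; every other person's position is unchanged or reduced.
No new person acquires control, so the clause is not triggered.

No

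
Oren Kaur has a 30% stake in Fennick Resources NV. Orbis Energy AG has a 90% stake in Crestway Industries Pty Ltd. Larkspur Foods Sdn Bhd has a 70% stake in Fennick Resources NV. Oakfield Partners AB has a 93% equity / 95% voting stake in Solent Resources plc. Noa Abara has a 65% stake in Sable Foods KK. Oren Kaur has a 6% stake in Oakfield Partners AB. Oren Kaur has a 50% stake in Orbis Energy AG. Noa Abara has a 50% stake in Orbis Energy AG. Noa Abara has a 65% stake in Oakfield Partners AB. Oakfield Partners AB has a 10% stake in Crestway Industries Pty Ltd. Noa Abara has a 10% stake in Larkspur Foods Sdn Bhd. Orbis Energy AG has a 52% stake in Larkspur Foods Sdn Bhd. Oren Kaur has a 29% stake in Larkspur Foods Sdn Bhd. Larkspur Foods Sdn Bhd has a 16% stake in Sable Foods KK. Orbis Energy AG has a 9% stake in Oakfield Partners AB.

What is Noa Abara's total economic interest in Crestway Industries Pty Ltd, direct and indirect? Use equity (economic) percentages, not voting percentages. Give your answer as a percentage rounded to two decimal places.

51.95%

Noa reaches Crestway along 3 paths.
Via Oakfield: 65% × 10% = 6.5%.
Via Orbis → Oakfield: 50% × 9% × 10% = 0.45%.
Via Orbis: 50% × 90% = 45%.
Total: 6.5% + 0.45% + 45% = 51.95%.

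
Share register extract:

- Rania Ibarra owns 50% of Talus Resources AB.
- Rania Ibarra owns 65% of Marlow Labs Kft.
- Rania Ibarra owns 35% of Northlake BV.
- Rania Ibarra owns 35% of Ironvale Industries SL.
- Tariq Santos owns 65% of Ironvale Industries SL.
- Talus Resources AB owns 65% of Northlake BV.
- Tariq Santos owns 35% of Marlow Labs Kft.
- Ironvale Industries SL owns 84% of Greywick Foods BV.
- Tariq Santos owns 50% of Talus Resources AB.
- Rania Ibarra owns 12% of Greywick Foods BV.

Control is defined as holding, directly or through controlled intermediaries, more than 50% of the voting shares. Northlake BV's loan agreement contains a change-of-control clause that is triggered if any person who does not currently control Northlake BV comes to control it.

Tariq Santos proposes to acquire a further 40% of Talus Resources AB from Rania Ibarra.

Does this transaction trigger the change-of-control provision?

Yes

The purchase adds only to Tariq's holdings (Rania's stake shrinks), so Tariq is the only person who could newly come to control Northlake.
Tariq holds 65% of Ironvale, so Tariq controls Ironvale.
Ironvale holds 84% of Greywick, so Tariq controls Greywick.
Neither Tariq nor any entity Tariq controls holds any voting interest in Northlake.
So before the transaction, Tariq does not control Northlake.
After the purchase, Tariq's direct stake in Talus rises to 50% + 40% = 90%, and Rania's stake falls to 10%.
Tariq holds 90% of Talus, so Tariq controls Talus.
Talus holds 65% of Northlake, so Tariq controls Northlake.
Tariq did not control Northlake before and does after, so the clause is triggered.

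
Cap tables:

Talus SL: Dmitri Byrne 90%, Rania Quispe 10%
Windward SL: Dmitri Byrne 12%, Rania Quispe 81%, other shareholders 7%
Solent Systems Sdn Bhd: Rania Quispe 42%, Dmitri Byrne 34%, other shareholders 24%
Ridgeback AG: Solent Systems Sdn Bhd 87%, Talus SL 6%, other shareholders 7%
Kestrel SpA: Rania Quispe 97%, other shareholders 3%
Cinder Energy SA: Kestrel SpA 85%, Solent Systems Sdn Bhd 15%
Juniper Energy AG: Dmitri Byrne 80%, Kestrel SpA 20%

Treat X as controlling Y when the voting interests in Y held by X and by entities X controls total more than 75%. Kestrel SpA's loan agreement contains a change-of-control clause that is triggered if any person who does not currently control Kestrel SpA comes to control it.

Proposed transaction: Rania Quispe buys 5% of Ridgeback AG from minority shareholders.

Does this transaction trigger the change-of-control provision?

No

The purchase changes only Rania's holdings, so Rania is the only person who could newly come to control Kestrel.
Rania holds 97% of Kestrel, so Rania controls Kestrel.
So Rania already controls Kestrel before the transaction.
After the purchase, Rania holds 5% of Ridgeback directly.
Rania controlled Kestrel already, so this is not a new person acquiring control; every other person's position is unchanged or reduced.
No new person acquires control, so the clause is not triggered.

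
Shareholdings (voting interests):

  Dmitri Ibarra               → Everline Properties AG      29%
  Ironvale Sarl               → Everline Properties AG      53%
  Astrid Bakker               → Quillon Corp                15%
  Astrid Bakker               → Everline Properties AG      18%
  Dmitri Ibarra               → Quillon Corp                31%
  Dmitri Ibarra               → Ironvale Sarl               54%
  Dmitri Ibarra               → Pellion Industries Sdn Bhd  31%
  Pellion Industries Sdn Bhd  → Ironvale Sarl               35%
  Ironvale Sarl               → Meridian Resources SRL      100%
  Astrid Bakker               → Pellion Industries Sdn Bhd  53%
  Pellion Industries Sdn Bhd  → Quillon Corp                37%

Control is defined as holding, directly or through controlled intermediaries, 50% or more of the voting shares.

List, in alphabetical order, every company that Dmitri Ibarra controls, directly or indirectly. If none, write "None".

Everline Properties AG, Ironvale Sarl, Meridian Resources SRL

Dmitri holds 54% of Ironvale, so Dmitri controls Ironvale.
Ironvale holds 100% of Meridian, so Dmitri controls Meridian.
Ironvale and Dmitri together hold 53% + 29% = 82% of Everline, so Dmitri controls Everline.
No other company's threshold is met.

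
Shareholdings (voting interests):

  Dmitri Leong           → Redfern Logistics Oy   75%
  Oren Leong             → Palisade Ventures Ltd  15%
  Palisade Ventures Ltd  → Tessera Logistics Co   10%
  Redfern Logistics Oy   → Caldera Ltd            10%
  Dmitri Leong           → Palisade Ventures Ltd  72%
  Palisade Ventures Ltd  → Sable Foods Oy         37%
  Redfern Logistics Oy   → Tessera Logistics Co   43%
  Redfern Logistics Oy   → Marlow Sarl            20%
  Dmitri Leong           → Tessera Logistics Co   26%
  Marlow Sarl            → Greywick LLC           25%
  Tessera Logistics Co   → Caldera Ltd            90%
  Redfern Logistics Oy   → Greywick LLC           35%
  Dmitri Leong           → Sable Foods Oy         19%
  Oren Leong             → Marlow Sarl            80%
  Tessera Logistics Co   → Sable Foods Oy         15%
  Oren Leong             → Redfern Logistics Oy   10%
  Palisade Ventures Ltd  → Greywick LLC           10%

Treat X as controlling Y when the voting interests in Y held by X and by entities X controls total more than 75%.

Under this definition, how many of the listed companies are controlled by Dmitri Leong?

0

Dmitri's largest direct stake is 75% in Redfern, which does not meet the threshold.
Dmitri controls 0 companies.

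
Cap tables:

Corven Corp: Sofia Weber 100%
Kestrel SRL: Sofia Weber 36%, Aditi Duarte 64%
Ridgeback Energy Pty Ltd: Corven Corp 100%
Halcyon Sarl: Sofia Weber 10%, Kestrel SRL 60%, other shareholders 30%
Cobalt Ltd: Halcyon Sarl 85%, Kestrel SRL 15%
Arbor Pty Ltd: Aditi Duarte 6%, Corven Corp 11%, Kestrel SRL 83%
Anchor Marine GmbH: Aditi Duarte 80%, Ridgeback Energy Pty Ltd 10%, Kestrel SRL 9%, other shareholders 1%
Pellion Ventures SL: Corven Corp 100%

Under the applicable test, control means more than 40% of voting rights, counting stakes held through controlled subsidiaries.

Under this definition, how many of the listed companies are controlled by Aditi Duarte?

Aditi holds 64% of Kestrel, so Aditi controls Kestrel.
Kestrel holds 60% of Halcyon, so Aditi controls Halcyon.
Halcyon and Kestrel together hold 85% + 15% = 100% of Cobalt, so Aditi controls Cobalt.
Aditi and Kestrel together hold 6% + 83% = 89% of Arbor, so Aditi controls Arbor.
Aditi and Kestrel together hold 80% + 9% = 89% of Anchor, so Aditi controls Anchor.
No other company's threshold is met.
Aditi controls 5 companies.

5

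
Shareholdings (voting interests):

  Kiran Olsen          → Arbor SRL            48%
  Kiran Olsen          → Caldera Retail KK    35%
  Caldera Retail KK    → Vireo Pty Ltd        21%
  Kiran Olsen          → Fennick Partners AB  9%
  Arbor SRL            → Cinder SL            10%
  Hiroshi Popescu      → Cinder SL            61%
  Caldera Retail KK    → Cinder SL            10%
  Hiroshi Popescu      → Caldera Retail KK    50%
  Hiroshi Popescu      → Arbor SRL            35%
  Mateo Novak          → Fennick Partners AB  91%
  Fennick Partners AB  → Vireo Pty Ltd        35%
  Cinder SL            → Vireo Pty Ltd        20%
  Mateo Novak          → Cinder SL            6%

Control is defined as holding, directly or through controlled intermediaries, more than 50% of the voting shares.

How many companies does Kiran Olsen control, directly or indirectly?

0

Kiran's largest direct stake is 48% in Arbor, which does not meet the threshold.
Kiran controls 0 companies.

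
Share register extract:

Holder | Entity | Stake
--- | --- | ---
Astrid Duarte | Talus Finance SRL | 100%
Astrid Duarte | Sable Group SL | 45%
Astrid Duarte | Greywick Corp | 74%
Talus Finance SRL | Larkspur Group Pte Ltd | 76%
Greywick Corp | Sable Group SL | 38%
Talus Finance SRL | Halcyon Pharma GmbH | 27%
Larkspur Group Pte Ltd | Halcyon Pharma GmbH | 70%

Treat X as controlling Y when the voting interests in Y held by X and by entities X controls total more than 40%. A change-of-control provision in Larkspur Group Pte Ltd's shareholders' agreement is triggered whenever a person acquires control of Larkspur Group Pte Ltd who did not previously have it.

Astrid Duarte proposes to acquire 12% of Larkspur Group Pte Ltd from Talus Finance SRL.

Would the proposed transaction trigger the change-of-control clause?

The purchase adds only to Astrid's holdings (Talus's stake shrinks), so Astrid is the only person who could newly come to control Larkspur.
Astrid holds 100% of Talus, so Astrid controls Talus.
Talus holds 76% of Larkspur, so Astrid controls Larkspur.
So Astrid already controls Larkspur before the transaction.
After the purchase, Astrid holds 12% of Larkspur directly, and Talus's stake falls to 64%.
Astrid controlled Larkspur already, so this is not a new person acquiring control; every other person's position is unchanged or reduced.
No new person acquires control, so the clause is not triggered.

No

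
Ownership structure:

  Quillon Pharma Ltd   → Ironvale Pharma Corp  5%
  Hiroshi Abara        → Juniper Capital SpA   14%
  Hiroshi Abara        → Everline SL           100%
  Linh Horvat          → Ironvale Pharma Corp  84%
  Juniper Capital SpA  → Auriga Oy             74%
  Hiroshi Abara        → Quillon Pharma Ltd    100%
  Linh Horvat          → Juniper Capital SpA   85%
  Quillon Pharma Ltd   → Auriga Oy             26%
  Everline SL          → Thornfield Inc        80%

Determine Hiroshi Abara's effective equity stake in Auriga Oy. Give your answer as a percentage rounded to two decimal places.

36.36%

Hiroshi reaches Auriga along 2 paths.
Via Quillon: 100% × 26% = 26%.
Via Juniper: 14% × 74% = 10.36%.
Total: 26% + 10.36% = 36.36%.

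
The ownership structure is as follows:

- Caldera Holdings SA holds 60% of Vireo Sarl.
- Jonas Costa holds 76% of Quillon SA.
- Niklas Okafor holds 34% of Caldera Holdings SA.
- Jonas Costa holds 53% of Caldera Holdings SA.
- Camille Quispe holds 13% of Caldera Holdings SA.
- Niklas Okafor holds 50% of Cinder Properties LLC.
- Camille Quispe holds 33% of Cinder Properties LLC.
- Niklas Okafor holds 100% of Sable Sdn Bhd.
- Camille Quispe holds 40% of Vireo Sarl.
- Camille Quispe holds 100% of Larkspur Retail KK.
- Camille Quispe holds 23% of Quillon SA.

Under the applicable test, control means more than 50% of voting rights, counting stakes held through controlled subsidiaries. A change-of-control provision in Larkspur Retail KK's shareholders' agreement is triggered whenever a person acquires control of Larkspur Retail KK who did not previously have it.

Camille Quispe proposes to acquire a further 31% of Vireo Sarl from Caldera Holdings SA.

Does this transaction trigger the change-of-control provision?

The purchase adds only to Camille's holdings (Caldera's stake shrinks), so Camille is the only person who could newly come to control Larkspur.
Camille holds 100% of Larkspur, so Camille controls Larkspur.
So Camille already controls Larkspur before the transaction.
After the purchase, Camille's direct stake in Vireo rises to 40% + 31% = 71%, and Caldera's stake falls to 29%.
Camille controlled Larkspur already, so this is not a new person acquiring control; every other person's position is unchanged or reduced.
No new person acquires control, so the clause is not triggered.

No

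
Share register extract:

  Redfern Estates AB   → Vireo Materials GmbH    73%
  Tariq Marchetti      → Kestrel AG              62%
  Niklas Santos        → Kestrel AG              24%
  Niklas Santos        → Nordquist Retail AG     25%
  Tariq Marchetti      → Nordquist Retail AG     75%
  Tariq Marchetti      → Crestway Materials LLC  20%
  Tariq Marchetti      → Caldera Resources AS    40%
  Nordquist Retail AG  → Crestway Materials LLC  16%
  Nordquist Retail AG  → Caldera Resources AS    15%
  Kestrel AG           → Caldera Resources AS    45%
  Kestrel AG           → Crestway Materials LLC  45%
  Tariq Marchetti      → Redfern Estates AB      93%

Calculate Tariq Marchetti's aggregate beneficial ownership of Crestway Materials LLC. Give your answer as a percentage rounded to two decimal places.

59.90%

Tariq reaches Crestway along 3 paths.
Via Nordquist: 75% × 16% = 12%.
Via Kestrel: 62% × 45% = 27.9%.
Direct stake: 20% = 20%.
Total: 12% + 27.9% + 20% = 59.9%.
Rounded: 59.90%.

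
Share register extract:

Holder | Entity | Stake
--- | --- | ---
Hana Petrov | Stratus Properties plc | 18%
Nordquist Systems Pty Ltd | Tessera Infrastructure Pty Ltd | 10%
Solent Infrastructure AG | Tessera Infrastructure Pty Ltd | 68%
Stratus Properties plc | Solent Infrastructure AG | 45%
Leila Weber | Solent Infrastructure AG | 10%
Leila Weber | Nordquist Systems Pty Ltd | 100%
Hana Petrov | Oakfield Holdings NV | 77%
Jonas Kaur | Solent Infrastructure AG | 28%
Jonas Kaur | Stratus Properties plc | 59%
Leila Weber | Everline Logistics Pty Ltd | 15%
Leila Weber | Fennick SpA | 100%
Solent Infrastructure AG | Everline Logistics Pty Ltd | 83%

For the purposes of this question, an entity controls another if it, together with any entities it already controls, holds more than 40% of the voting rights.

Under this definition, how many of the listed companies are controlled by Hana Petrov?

Hana holds 77% of Oakfield, so Hana controls Oakfield.
No other company's threshold is met.
Hana controls 1 company.

1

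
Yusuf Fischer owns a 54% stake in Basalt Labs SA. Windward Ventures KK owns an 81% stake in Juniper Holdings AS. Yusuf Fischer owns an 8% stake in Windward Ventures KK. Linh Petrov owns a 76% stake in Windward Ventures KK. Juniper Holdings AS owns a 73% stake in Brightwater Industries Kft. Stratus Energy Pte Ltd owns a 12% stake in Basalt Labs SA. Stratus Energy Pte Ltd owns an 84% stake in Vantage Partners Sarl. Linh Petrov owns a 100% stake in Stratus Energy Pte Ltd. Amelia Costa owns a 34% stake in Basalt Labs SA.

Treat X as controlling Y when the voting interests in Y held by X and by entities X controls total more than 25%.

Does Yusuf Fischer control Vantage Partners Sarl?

Yusuf holds 54% of Basalt, so Yusuf controls Basalt.
Neither Yusuf nor any entity Yusuf controls holds any voting interest in Vantage.
So Yusuf does not control Vantage.

No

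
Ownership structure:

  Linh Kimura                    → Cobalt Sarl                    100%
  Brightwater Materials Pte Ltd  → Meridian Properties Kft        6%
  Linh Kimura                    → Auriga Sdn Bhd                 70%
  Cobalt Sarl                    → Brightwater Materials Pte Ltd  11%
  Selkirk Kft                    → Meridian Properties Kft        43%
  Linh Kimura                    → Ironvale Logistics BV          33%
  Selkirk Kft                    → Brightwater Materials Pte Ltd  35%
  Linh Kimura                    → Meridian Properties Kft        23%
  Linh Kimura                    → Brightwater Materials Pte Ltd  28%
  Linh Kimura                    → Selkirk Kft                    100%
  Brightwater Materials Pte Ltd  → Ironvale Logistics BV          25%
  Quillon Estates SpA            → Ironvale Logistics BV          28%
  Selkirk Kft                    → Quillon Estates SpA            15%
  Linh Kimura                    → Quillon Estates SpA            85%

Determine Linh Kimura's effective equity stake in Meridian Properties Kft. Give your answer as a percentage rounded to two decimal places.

70.44%

Linh reaches Meridian along 5 paths.
Via Brightwater: 28% × 6% = 1.68%.
Via Selkirk → Brightwater: 100% × 35% × 6% = 2.1%.
Via Cobalt → Brightwater: 100% × 11% × 6% = 0.66%.
Via Selkirk: 100% × 43% = 43%.
Direct stake: 23% = 23%.
Total: 1.68% + 2.1% + 0.66% + 43% + 23% = 70.44%.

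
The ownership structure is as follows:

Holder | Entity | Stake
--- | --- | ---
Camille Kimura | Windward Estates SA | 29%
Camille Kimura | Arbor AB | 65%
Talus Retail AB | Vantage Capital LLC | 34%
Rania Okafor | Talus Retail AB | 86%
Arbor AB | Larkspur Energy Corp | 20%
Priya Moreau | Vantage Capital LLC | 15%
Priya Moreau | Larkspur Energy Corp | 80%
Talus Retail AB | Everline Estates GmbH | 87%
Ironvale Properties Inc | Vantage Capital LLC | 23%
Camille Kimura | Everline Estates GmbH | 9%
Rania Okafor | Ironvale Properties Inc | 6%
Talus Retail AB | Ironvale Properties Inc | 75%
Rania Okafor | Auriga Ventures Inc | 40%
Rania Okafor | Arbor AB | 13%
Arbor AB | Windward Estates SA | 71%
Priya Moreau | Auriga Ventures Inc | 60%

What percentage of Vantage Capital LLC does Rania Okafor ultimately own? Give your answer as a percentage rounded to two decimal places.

45.46%

Rania reaches Vantage along 3 paths.
Via Talus: 86% × 34% = 29.24%.
Via Talus → Ironvale: 86% × 75% × 23% = 14.835%.
Via Ironvale: 6% × 23% = 1.38%.
Total: 29.24% + 14.835% + 1.38% = 45.455%.
Rounded: 45.46%.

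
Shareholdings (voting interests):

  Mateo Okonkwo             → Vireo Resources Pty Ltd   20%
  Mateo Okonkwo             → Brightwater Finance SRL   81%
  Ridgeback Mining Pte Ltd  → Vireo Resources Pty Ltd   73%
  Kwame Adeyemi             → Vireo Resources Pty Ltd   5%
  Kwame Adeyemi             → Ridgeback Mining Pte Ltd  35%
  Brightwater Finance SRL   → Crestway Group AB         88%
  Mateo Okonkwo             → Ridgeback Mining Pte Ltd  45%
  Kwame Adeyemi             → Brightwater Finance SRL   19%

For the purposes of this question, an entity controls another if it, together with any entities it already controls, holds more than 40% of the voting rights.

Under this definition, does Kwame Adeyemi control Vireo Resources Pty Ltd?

Kwame's largest direct stake is 35% in Ridgeback, which does not meet the threshold, so Kwame controls no company.
In Vireo, Kwame's side holds only 5%, not > 40%.
So Kwame does not control Vireo.

No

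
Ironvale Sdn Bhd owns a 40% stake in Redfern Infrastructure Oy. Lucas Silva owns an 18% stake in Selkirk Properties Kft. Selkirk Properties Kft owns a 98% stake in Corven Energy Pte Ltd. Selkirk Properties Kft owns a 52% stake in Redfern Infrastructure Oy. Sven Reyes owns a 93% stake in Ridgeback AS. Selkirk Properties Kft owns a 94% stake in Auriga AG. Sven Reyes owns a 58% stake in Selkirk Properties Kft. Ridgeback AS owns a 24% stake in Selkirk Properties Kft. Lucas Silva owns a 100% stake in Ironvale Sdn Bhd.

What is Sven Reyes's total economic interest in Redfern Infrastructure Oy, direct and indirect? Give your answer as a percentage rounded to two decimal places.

41.77%

Sven reaches Redfern along 2 paths.
Via Ridgeback → Selkirk: 93% × 24% × 52% = 11.6064%.
Via Selkirk: 58% × 52% = 30.16%.
Total: 11.6064% + 30.16% = 41.7664%.
Rounded: 41.77%.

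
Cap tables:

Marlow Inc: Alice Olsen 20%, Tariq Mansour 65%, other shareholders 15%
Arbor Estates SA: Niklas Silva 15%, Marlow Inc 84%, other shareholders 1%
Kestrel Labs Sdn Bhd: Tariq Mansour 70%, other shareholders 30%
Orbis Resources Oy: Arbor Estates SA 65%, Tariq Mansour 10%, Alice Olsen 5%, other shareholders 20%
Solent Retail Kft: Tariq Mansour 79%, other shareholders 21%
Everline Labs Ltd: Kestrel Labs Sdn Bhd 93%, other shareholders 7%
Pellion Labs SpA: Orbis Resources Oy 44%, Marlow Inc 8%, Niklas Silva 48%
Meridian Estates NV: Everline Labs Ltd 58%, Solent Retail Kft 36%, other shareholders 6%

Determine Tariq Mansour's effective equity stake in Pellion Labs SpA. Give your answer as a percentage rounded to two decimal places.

Tariq reaches Pellion along 3 paths.
Via Marlow → Arbor → Orbis: 65% × 84% × 65% × 44% = 15.6156%.
Via Orbis: 10% × 44% = 4.4%.
Via Marlow: 65% × 8% = 5.2%.
Total: 15.6156% + 4.4% + 5.2% = 25.2156%.
Rounded: 25.22%.

25.22%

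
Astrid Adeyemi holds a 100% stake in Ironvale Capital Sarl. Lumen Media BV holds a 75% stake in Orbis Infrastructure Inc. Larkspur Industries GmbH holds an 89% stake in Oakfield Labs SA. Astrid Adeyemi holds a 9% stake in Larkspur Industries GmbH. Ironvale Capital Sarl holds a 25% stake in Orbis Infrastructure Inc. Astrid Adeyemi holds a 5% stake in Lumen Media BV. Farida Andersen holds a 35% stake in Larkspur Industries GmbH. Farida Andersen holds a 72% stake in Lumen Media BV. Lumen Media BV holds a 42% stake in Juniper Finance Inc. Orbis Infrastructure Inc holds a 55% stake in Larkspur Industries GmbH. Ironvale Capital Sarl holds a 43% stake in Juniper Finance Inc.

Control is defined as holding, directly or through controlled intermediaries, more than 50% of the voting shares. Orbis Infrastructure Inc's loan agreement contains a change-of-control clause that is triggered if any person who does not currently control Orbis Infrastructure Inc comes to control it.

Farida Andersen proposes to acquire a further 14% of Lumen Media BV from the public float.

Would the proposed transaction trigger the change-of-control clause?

The purchase changes only Farida's holdings, so Farida is the only person who could newly come to control Orbis.
Farida holds 72% of Lumen, so Farida controls Lumen.
Lumen holds 75% of Orbis, so Farida controls Orbis.
So Farida already controls Orbis before the transaction.
After the purchase, Farida's direct stake in Lumen rises to 72% + 14% = 86%.
Farida controlled Orbis already, so this is not a new person acquiring control; every other person's position is unchanged or reduced.
No new person acquires control, so the clause is not triggered.

No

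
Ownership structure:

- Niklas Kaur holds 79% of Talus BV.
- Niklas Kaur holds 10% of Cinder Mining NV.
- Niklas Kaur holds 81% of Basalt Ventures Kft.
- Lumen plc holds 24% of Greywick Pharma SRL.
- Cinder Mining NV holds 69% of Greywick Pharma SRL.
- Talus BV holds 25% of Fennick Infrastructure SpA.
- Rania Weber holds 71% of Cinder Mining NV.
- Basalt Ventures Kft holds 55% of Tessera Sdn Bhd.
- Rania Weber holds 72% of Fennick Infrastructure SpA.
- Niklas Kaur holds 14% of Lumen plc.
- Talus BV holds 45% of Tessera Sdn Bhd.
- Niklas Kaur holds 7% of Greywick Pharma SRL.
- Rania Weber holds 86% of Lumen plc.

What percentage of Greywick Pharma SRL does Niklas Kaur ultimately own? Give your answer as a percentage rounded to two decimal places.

17.26%

Niklas reaches Greywick along 3 paths.
Via Cinder: 10% × 69% = 6.9%.
Direct stake: 7% = 7%.
Via Lumen: 14% × 24% = 3.36%.
Total: 6.9% + 7% + 3.36% = 17.26%.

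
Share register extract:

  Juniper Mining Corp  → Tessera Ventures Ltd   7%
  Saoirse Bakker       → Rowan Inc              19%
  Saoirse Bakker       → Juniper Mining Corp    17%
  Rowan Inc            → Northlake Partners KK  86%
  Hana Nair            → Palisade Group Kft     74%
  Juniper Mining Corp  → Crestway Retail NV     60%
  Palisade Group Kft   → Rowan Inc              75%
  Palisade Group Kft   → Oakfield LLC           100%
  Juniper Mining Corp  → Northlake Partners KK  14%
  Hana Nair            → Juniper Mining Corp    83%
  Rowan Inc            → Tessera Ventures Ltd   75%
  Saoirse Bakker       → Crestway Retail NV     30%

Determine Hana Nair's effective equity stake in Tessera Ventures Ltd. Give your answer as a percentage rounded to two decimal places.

47.44%

Hana reaches Tessera along 2 paths.
Via Palisade → Rowan: 74% × 75% × 75% = 41.625%.
Via Juniper: 83% × 7% = 5.81%.
Total: 41.625% + 5.81% = 47.435%.
Rounded: 47.44%.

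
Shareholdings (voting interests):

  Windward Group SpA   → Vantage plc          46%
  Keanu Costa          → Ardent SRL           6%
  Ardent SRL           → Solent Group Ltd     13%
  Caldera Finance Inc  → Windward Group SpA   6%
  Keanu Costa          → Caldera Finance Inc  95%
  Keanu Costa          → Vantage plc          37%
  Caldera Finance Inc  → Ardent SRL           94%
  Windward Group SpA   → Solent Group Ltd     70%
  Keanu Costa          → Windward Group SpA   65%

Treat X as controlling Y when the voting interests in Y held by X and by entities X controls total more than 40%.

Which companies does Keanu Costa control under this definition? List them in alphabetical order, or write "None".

Keanu holds 95% of Caldera, so Keanu controls Caldera.
Keanu and Caldera together hold 65% + 6% = 71% of Windward, so Keanu controls Windward.
Keanu and Caldera together hold 6% + 94% = 100% of Ardent, so Keanu controls Ardent.
Windward and Ardent together hold 70% + 13% = 83% of Solent, so Keanu controls Solent.
Windward and Keanu together hold 46% + 37% = 83% of Vantage, so Keanu controls Vantage.

Ardent SRL, Caldera Finance Inc, Solent Group Ltd, Vantage plc, Windward Group SpA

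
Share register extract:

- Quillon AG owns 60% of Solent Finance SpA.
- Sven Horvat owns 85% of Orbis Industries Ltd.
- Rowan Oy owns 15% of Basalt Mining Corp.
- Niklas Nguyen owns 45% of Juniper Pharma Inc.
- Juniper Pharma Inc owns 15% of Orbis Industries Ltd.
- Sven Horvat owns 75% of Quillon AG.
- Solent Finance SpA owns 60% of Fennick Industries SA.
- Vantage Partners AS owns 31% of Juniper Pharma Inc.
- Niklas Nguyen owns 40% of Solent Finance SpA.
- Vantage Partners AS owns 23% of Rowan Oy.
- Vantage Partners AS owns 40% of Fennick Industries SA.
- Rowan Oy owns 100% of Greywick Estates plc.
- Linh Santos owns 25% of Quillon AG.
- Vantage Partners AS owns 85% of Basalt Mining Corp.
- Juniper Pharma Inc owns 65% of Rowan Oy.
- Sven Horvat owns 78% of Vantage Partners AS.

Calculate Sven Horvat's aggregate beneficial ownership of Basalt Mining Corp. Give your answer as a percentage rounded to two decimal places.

71.35%

Sven reaches Basalt along 3 paths.
Via Vantage → Rowan: 78% × 23% × 15% = 2.691%.
Via Vantage → Juniper → Rowan: 78% × 31% × 65% × 15% = 2.35755%.
Via Vantage: 78% × 85% = 66.3%.
Total: 2.691% + 2.35755% + 66.3% = 71.34855%.
Rounded: 71.35%.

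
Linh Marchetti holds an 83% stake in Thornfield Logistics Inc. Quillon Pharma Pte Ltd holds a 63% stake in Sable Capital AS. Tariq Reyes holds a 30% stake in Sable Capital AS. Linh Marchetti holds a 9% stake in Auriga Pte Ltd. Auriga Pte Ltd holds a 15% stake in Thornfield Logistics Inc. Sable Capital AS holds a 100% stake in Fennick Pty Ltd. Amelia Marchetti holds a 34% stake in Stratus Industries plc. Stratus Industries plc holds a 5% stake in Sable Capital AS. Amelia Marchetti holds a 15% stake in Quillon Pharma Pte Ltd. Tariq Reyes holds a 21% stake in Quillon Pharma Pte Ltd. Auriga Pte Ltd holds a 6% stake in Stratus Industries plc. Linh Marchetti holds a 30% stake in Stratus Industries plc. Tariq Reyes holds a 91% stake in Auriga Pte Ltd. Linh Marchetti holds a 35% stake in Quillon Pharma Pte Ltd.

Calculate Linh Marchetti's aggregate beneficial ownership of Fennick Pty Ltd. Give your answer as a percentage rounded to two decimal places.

Linh reaches Fennick along 3 paths.
Via Quillon → Sable: 35% × 63% × 100% = 22.05%.
Via Stratus → Sable: 30% × 5% × 100% = 1.5%.
Via Auriga → Stratus → Sable: 9% × 6% × 5% × 100% = 0.027%.
Total: 22.05% + 1.5% + 0.027% = 23.577%.
Rounded: 23.58%.

23.58%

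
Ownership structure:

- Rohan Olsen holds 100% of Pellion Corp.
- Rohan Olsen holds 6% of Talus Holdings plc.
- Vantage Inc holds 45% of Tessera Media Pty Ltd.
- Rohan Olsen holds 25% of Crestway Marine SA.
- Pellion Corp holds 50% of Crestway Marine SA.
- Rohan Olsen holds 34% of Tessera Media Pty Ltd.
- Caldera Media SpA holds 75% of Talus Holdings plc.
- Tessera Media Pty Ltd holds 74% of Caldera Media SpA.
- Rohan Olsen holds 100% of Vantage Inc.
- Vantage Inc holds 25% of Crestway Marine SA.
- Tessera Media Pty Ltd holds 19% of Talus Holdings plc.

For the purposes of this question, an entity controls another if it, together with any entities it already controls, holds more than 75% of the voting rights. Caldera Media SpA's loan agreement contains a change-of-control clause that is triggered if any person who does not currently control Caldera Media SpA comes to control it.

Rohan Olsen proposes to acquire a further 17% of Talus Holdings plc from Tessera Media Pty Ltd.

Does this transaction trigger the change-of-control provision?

The purchase adds only to Rohan's holdings (Tessera's stake shrinks), so Rohan is the only person who could newly come to control Caldera.
Rohan holds 100% of Vantage, so Rohan controls Vantage.
Rohan holds 100% of Pellion, so Rohan controls Pellion.
Rohan and Vantage together hold 34% + 45% = 79% of Tessera, so Rohan controls Tessera.
Vantage and Rohan and Pellion together hold 25% + 25% + 50% = 100% of Crestway, so Rohan controls Crestway.
In Caldera, Rohan's side holds only 74%, not > 75%.
So before the transaction, Rohan does not control Caldera.
After the purchase, Rohan's direct stake in Talus rises to 6% + 17% = 23%, and Tessera's stake falls to 2%.
Rohan's side now holds 2% + 23% = 25% of Talus, not > 75%, so Rohan still does not control Talus.
After the transaction, Rohan's side holds 74% of Caldera, not > 75%, so Rohan still does not control Caldera.
No new person acquires control, so the clause is not triggered.

No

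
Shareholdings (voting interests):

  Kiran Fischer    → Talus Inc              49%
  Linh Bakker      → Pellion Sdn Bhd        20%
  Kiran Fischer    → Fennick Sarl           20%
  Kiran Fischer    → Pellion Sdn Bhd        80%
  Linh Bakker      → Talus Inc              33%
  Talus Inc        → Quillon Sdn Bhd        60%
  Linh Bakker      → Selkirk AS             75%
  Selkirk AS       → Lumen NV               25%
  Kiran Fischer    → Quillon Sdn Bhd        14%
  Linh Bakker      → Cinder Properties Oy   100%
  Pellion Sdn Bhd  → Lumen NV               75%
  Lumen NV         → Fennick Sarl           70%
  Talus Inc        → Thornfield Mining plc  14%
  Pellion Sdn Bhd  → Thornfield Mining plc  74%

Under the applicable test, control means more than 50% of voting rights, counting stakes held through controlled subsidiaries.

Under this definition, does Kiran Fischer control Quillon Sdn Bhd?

No

Kiran holds 80% of Pellion, so Kiran controls Pellion.
Pellion holds 75% of Lumen, so Kiran controls Lumen.
Pellion holds 74% of Thornfield, so Kiran controls Thornfield.
Kiran and Lumen together hold 20% + 70% = 90% of Fennick, so Kiran controls Fennick.
In Quillon, Kiran's side holds only 14%, not > 50%.
So Kiran does not control Quillon.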